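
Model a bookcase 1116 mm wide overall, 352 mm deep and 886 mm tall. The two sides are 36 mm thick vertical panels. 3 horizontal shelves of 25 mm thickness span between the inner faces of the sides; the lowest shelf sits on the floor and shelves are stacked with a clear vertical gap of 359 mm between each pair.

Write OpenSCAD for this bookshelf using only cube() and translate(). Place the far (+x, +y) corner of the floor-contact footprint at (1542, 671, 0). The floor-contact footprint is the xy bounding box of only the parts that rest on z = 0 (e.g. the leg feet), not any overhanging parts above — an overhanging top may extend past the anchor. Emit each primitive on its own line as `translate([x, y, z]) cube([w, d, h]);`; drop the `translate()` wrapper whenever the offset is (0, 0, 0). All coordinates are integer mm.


translate([426, 319, 0]) cube([36, 352, 886]);
translate([1506, 319, 0]) cube([36, 352, 886]);
translate([462, 319, 0]) cube([1044, 352, 25]);
translate([462, 319, 384]) cube([1044, 352, 25]);
translate([462, 319, 768]) cube([1044, 352, 25]);


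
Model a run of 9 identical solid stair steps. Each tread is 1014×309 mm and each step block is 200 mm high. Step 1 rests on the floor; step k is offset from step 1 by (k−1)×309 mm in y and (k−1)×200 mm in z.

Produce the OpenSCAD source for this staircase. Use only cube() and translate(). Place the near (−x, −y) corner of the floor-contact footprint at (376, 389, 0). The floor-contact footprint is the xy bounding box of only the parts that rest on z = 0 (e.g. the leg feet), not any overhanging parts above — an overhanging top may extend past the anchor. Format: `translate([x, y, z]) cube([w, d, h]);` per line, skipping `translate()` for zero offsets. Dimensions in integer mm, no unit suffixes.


translate([376, 389, 0]) cube([1014, 309, 200]);
translate([376, 698, 200]) cube([1014, 309, 200]);
translate([376, 1007, 400]) cube([1014, 309, 200]);
translate([376, 1316, 600]) cube([1014, 309, 200]);
translate([376, 1625, 800]) cube([1014, 309, 200]);
translate([376, 1934, 1000]) cube([1014, 309, 200]);
translate([376, 2243, 1200]) cube([1014, 309, 200]);
translate([376, 2552, 1400]) cube([1014, 309, 200]);
translate([376, 2861, 1600]) cube([1014, 309, 200]);


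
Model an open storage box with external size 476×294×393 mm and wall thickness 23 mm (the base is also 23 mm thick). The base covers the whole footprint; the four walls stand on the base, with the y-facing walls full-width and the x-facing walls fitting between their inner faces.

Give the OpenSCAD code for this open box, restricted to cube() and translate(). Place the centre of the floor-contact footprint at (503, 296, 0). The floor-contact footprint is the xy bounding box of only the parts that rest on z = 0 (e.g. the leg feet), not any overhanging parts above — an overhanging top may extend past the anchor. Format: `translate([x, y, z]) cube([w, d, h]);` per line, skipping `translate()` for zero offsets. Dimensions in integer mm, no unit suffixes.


translate([265, 149, 0]) cube([476, 294, 23]);
translate([265, 149, 23]) cube([476, 23, 370]);
translate([265, 420, 23]) cube([476, 23, 370]);
translate([265, 172, 23]) cube([23, 248, 370]);
translate([718, 172, 23]) cube([23, 248, 370]);


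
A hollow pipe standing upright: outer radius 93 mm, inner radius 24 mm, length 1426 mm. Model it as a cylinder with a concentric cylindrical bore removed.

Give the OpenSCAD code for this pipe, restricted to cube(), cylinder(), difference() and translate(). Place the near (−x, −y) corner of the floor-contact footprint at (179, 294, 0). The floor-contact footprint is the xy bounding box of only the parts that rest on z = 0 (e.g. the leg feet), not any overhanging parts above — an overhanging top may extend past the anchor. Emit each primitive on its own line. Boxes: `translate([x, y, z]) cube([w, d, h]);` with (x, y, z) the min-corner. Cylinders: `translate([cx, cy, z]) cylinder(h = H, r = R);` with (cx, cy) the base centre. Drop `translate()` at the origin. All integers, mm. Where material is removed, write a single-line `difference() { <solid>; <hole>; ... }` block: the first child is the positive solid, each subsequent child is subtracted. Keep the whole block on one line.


difference() { translate([272, 387, 0]) cylinder(h = 1426, r = 93); translate([272, 387, 0]) cylinder(h = 1426, r = 24); }


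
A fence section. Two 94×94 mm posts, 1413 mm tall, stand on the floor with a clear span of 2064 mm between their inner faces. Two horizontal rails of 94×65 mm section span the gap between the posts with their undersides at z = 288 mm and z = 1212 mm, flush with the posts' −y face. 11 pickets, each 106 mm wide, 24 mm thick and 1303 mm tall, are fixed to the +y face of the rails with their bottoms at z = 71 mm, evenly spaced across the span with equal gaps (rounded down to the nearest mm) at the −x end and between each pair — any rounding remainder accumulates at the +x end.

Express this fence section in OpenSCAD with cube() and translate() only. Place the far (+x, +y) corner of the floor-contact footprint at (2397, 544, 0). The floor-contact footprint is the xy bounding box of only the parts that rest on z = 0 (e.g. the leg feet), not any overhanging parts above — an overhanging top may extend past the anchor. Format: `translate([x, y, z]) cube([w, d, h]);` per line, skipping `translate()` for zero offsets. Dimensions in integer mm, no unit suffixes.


translate([145, 450, 0]) cube([94, 94, 1413]);
translate([2303, 450, 0]) cube([94, 94, 1413]);
translate([239, 450, 288]) cube([2064, 94, 65]);
translate([239, 450, 1212]) cube([2064, 94, 65]);
translate([313, 544, 71]) cube([106, 24, 1303]);
translate([493, 544, 71]) cube([106, 24, 1303]);
translate([673, 544, 71]) cube([106, 24, 1303]);
translate([853, 544, 71]) cube([106, 24, 1303]);
translate([1033, 544, 71]) cube([106, 24, 1303]);
translate([1213, 544, 71]) cube([106, 24, 1303]);
translate([1393, 544, 71]) cube([106, 24, 1303]);
translate([1573, 544, 71]) cube([106, 24, 1303]);
translate([1753, 544, 71]) cube([106, 24, 1303]);
translate([1933, 544, 71]) cube([106, 24, 1303]);
translate([2113, 544, 71]) cube([106, 24, 1303]);


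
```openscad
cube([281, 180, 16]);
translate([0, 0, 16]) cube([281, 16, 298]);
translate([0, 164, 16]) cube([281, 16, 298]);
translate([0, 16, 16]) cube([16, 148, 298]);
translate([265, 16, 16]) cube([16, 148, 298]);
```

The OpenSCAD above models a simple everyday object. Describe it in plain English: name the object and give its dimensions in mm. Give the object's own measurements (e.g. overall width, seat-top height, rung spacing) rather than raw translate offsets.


An open-topped rectangular box: outside dimensions 281×180×314 mm, with a uniform wall and base thickness of 16 mm. The base is a full 281×180 slab on the floor; four walls sit on top of the base. The front and back walls (the −y and +y sides) span the full width; the two side walls fit between them.


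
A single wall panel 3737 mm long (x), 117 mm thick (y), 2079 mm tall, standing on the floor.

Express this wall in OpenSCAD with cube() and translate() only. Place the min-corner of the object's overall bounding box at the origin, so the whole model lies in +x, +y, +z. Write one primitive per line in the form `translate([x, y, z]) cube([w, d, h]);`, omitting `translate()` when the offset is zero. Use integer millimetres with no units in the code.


cube([3737, 117, 2079]);


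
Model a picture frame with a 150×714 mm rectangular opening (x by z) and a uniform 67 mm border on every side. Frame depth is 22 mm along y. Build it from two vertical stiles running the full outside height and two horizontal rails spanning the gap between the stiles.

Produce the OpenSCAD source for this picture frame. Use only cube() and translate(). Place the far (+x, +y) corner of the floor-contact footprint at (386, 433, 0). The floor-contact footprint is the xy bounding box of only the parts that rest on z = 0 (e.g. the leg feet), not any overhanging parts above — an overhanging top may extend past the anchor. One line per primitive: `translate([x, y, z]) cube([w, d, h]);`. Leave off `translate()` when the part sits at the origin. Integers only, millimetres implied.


translate([102, 411, 0]) cube([67, 22, 848]);
translate([319, 411, 0]) cube([67, 22, 848]);
translate([169, 411, 0]) cube([150, 22, 67]);
translate([169, 411, 781]) cube([150, 22, 67]);


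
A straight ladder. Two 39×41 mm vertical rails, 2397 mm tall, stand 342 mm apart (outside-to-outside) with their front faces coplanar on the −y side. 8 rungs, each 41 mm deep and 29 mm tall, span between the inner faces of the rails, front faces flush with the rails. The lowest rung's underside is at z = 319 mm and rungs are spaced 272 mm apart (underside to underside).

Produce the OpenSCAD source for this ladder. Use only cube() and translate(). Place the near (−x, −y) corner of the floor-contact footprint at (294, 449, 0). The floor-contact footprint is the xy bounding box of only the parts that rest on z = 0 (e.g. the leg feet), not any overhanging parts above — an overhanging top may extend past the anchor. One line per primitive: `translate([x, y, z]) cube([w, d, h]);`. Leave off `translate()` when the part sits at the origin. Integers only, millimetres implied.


translate([294, 449, 0]) cube([39, 41, 2397]);
translate([597, 449, 0]) cube([39, 41, 2397]);
translate([333, 449, 319]) cube([264, 41, 29]);
translate([333, 449, 591]) cube([264, 41, 29]);
translate([333, 449, 863]) cube([264, 41, 29]);
translate([333, 449, 1135]) cube([264, 41, 29]);
translate([333, 449, 1407]) cube([264, 41, 29]);
translate([333, 449, 1679]) cube([264, 41, 29]);
translate([333, 449, 1951]) cube([264, 41, 29]);
translate([333, 449, 2223]) cube([264, 41, 29]);


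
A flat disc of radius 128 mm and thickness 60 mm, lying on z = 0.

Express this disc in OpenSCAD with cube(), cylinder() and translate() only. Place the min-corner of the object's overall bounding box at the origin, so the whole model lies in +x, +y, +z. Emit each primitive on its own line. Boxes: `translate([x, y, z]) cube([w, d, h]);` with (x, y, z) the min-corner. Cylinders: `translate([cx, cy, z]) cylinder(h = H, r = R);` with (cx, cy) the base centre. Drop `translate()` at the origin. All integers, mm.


translate([128, 128, 0]) cylinder(h = 60, r = 128);


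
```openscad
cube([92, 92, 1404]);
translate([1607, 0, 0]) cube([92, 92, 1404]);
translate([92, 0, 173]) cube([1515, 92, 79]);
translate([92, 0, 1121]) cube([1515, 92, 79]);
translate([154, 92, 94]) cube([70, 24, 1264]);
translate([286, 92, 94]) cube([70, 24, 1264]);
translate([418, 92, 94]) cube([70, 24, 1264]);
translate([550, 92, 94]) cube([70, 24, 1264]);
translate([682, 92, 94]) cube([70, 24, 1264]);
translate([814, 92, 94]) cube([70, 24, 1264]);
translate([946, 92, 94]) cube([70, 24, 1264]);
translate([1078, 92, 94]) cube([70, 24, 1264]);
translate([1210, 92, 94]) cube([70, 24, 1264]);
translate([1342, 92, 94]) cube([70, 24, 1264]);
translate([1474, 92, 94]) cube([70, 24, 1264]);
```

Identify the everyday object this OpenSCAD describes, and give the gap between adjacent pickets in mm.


A fence section. The picket gap is 62 mm.

Two posts, two rails, 11 pickets — a fence section. Span 1515 mm holds 11 pickets of 70 mm with 12 equal gaps: ⌊(1515 − 11·70) / 12⌋ = 62 mm.


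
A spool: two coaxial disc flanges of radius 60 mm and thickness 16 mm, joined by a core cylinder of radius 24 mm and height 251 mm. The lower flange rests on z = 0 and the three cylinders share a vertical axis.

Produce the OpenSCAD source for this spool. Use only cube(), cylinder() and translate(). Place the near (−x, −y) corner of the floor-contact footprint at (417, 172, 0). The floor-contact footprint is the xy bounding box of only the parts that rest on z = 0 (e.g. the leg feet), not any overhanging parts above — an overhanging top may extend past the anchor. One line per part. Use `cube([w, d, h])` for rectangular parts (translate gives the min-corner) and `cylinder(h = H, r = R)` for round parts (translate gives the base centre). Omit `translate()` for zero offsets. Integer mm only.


translate([477, 232, 0]) cylinder(h = 16, r = 60);
translate([477, 232, 16]) cylinder(h = 251, r = 24);
translate([477, 232, 267]) cylinder(h = 16, r = 60);


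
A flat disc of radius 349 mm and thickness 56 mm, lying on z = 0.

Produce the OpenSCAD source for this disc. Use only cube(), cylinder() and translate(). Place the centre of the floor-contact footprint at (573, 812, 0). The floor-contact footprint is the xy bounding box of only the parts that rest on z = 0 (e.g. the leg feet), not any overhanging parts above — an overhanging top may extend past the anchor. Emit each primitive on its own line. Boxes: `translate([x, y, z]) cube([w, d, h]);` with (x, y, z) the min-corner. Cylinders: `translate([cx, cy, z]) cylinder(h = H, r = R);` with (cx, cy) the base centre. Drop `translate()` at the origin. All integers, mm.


translate([573, 812, 0]) cylinder(h = 56, r = 349);


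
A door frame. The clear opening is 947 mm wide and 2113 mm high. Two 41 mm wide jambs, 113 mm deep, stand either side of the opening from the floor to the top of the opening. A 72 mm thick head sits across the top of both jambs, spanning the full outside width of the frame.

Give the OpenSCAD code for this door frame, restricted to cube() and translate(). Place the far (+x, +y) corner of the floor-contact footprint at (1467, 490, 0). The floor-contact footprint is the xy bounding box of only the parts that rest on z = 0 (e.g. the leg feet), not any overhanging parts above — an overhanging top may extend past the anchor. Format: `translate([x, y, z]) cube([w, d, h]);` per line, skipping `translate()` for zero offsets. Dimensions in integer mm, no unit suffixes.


translate([438, 377, 0]) cube([41, 113, 2113]);
translate([1426, 377, 0]) cube([41, 113, 2113]);
translate([438, 377, 2113]) cube([1029, 113, 72]);


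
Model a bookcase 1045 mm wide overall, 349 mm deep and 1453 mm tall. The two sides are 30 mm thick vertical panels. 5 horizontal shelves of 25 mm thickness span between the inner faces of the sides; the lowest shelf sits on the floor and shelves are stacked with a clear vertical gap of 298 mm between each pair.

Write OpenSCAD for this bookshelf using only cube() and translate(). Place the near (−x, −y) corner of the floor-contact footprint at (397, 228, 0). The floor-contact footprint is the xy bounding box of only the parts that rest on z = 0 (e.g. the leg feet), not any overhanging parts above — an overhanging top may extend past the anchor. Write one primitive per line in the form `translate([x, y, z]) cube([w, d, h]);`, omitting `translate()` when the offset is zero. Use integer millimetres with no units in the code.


translate([397, 228, 0]) cube([30, 349, 1453]);
translate([1412, 228, 0]) cube([30, 349, 1453]);
translate([427, 228, 0]) cube([985, 349, 25]);
translate([427, 228, 323]) cube([985, 349, 25]);
translate([427, 228, 646]) cube([985, 349, 25]);
translate([427, 228, 969]) cube([985, 349, 25]);
translate([427, 228, 1292]) cube([985, 349, 25]);


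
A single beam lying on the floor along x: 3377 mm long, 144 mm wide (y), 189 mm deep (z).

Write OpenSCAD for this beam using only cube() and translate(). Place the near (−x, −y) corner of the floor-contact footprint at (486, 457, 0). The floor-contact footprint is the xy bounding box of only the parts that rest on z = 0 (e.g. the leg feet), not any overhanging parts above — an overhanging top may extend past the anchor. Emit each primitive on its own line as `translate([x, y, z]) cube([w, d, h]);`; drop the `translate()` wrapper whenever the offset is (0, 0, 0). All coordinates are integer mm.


translate([486, 457, 0]) cube([3377, 144, 189]);


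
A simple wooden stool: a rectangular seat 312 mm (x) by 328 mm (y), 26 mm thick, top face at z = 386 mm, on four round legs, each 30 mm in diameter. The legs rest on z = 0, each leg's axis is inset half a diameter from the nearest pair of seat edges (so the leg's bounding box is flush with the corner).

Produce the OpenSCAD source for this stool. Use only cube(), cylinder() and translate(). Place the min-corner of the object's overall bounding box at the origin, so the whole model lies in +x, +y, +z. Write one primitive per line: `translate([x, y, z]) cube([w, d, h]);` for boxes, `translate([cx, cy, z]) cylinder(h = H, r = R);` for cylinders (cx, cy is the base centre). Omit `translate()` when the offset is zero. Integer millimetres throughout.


translate([0, 0, 360]) cube([312, 328, 26]);
translate([15, 15, 0]) cylinder(h = 360, r = 15);
translate([297, 15, 0]) cylinder(h = 360, r = 15);
translate([15, 313, 0]) cylinder(h = 360, r = 15);
translate([297, 313, 0]) cylinder(h = 360, r = 15);


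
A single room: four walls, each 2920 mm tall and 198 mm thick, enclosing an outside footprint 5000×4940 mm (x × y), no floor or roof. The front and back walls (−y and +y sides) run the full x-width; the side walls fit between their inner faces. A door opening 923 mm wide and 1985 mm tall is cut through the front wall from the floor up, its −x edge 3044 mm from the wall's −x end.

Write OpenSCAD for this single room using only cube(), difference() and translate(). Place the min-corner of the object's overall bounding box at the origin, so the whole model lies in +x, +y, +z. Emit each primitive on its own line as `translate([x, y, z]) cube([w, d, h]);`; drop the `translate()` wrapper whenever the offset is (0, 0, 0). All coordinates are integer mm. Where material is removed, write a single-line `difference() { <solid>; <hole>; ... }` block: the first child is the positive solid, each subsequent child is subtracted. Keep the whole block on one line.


difference() { cube([5000, 198, 2920]); translate([3044, 0, 0]) cube([923, 198, 1985]); }
translate([0, 4742, 0]) cube([5000, 198, 2920]);
translate([0, 198, 0]) cube([198, 4544, 2920]);
translate([4802, 198, 0]) cube([198, 4544, 2920]);


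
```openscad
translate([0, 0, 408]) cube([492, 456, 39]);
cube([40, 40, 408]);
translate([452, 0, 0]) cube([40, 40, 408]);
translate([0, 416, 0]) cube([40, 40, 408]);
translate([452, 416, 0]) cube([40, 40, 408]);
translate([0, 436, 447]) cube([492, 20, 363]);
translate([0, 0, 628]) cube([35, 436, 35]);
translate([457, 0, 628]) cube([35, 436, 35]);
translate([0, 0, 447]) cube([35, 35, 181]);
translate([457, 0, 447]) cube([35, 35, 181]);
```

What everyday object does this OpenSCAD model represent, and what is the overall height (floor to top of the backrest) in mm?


A chair. The overall height is 810 mm.

A slab on four corner posts with a tall panel at the back — a chair. The seat slab sits at z = 408 with thickness 39, and the 363 mm backrest starts at the seat top, so the overall height is 408 + 39 + 363 = 810 mm.


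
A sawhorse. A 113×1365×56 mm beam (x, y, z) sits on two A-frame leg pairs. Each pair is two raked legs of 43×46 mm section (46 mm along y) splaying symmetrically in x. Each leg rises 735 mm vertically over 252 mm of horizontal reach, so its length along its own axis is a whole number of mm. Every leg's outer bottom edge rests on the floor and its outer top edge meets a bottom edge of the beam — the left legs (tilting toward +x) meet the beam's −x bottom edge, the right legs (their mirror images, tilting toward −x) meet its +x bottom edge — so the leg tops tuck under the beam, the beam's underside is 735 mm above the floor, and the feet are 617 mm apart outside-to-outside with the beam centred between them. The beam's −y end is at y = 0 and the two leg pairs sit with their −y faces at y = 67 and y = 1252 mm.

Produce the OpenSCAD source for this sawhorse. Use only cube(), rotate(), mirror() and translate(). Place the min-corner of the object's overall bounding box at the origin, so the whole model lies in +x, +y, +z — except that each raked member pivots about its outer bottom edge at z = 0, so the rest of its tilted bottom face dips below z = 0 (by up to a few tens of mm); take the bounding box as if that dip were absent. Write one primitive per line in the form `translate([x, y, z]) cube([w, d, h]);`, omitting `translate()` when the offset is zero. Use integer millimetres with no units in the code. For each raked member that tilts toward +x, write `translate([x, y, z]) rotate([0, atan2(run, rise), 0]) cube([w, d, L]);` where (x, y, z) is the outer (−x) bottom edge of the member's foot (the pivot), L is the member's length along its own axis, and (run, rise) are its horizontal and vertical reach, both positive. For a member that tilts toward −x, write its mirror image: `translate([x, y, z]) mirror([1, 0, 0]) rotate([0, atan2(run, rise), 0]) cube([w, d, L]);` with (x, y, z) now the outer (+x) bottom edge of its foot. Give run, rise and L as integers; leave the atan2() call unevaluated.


// leg length = √(252² + 735²) = 777
// right-leg outer foot x = 2·252 + 113 = 617
// beam min-corner = (252, 0, 735)
translate([252, 0, 735]) cube([113, 1365, 56]);
translate([0, 67, 0]) rotate([0, atan2(252, 735), 0]) cube([43, 46, 777]);
translate([617, 67, 0]) mirror([1, 0, 0]) rotate([0, atan2(252, 735), 0]) cube([43, 46, 777]);
translate([0, 1252, 0]) rotate([0, atan2(252, 735), 0]) cube([43, 46, 777]);
translate([617, 1252, 0]) mirror([1, 0, 0]) rotate([0, atan2(252, 735), 0]) cube([43, 46, 777]);


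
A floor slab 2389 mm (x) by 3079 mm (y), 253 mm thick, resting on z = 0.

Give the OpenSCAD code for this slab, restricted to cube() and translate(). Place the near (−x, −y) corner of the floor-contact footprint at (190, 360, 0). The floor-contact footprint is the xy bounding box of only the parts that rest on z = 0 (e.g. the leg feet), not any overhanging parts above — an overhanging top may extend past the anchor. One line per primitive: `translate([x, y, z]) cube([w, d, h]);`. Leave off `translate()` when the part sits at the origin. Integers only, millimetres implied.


translate([190, 360, 0]) cube([2389, 3079, 253]);


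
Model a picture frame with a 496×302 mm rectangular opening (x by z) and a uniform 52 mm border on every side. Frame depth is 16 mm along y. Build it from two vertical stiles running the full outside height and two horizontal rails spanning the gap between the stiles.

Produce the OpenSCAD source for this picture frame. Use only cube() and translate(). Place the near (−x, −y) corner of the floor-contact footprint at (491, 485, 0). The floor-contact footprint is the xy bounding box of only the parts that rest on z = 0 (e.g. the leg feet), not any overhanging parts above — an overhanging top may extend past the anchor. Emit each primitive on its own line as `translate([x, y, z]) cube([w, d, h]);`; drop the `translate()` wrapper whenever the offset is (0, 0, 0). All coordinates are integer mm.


translate([491, 485, 0]) cube([52, 16, 406]);
translate([1039, 485, 0]) cube([52, 16, 406]);
translate([543, 485, 0]) cube([496, 16, 52]);
translate([543, 485, 354]) cube([496, 16, 52]);


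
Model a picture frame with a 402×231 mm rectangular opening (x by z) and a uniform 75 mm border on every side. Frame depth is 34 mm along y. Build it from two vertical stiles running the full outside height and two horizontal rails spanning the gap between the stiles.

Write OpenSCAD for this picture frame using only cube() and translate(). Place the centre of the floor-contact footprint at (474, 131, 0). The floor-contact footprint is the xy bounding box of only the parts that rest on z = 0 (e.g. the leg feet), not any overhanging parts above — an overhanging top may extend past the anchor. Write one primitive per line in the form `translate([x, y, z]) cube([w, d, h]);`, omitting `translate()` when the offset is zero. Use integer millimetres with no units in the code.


translate([198, 114, 0]) cube([75, 34, 381]);
translate([675, 114, 0]) cube([75, 34, 381]);
translate([273, 114, 0]) cube([402, 34, 75]);
translate([273, 114, 306]) cube([402, 34, 75]);


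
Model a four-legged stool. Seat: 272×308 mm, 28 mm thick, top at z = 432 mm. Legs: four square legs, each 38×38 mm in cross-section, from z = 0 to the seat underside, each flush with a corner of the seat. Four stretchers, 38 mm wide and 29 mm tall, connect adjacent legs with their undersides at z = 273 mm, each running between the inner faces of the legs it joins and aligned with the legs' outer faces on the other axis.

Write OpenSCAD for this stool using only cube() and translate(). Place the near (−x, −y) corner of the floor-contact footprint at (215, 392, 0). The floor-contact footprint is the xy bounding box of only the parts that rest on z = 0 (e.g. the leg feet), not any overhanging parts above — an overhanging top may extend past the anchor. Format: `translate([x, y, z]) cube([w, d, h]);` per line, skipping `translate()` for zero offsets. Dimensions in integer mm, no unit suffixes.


translate([215, 392, 404]) cube([272, 308, 28]);
translate([215, 392, 0]) cube([38, 38, 404]);
translate([449, 392, 0]) cube([38, 38, 404]);
translate([215, 662, 0]) cube([38, 38, 404]);
translate([449, 662, 0]) cube([38, 38, 404]);
translate([253, 392, 273]) cube([196, 38, 29]);
translate([253, 662, 273]) cube([196, 38, 29]);
translate([215, 430, 273]) cube([38, 232, 29]);
translate([449, 430, 273]) cube([38, 232, 29]);


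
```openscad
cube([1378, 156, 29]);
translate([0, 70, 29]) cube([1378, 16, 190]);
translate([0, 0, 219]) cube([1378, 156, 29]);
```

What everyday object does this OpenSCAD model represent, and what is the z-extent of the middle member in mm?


An I-beam. The web height is 190 mm.

Two wide flanges with a thin centred web — an I-beam. Overall 248 mm minus two 29 mm flanges gives a web of 248 − 2·29 = 190 mm.


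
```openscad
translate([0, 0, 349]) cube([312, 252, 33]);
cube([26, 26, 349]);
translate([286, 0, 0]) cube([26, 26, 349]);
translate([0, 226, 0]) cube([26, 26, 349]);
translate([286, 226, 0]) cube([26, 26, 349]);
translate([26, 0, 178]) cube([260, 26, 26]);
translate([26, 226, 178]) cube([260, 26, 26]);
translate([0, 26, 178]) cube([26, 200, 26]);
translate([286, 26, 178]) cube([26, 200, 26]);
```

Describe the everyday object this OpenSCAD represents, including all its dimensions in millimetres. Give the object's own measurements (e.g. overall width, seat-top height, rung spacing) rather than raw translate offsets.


A simple wooden stool: a rectangular seat 312 mm (x) by 252 mm (y), 33 mm thick, top face at z = 382 mm, on four square legs, each 26×26 mm in cross-section. The legs rest on z = 0, each flush with a corner of the seat. Four stretchers, 26 mm wide and 26 mm tall, connect adjacent legs with their undersides at z = 178 mm, each running between the inner faces of the legs it joins and aligned with the legs' outer faces on the other axis.


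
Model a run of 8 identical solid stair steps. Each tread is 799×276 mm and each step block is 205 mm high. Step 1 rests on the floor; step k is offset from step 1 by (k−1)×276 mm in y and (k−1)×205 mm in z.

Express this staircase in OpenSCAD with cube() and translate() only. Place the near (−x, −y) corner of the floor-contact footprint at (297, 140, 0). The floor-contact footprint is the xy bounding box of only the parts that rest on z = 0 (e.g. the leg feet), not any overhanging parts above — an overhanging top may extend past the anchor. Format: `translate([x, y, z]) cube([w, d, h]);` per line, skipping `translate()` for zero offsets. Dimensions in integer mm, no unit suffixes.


translate([297, 140, 0]) cube([799, 276, 205]);
translate([297, 416, 205]) cube([799, 276, 205]);
translate([297, 692, 410]) cube([799, 276, 205]);
translate([297, 968, 615]) cube([799, 276, 205]);
translate([297, 1244, 820]) cube([799, 276, 205]);
translate([297, 1520, 1025]) cube([799, 276, 205]);
translate([297, 1796, 1230]) cube([799, 276, 205]);
translate([297, 2072, 1435]) cube([799, 276, 205]);


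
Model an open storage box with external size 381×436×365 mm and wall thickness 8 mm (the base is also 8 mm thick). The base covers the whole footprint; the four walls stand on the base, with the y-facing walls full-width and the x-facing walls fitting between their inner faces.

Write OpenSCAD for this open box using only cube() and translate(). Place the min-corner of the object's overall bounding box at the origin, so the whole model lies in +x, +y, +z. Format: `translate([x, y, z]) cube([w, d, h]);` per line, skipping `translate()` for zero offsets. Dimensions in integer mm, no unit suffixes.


cube([381, 436, 8]);
translate([0, 0, 8]) cube([381, 8, 357]);
translate([0, 428, 8]) cube([381, 8, 357]);
translate([0, 8, 8]) cube([8, 420, 357]);
translate([373, 8, 8]) cube([8, 420, 357]);


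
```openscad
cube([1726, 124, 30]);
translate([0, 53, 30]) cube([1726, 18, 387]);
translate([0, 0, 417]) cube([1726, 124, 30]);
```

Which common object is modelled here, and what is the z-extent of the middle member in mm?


An I-beam. The web height is 387 mm.

Two wide flanges with a thin centred web — an I-beam. Overall 447 mm minus two 30 mm flanges gives a web of 447 − 2·30 = 387 mm.


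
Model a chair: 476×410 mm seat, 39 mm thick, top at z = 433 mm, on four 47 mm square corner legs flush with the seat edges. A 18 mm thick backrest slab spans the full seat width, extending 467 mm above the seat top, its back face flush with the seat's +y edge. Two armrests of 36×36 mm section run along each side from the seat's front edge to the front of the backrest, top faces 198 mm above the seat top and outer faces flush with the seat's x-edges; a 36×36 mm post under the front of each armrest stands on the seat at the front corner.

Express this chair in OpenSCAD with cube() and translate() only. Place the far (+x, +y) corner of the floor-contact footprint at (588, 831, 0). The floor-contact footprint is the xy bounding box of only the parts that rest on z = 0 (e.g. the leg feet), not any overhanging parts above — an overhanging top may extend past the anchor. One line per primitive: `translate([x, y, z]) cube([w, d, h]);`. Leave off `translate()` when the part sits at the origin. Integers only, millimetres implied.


// leg_h = 433 - 39 = 394
// arm post h = 198 - 36 = 162
translate([112, 421, 394]) cube([476, 410, 39]);
translate([112, 421, 0]) cube([47, 47, 394]);
translate([541, 421, 0]) cube([47, 47, 394]);
translate([112, 784, 0]) cube([47, 47, 394]);
translate([541, 784, 0]) cube([47, 47, 394]);
translate([112, 813, 433]) cube([476, 18, 467]);
translate([112, 421, 595]) cube([36, 392, 36]);
translate([552, 421, 595]) cube([36, 392, 36]);
translate([112, 421, 433]) cube([36, 36, 162]);
translate([552, 421, 433]) cube([36, 36, 162]);


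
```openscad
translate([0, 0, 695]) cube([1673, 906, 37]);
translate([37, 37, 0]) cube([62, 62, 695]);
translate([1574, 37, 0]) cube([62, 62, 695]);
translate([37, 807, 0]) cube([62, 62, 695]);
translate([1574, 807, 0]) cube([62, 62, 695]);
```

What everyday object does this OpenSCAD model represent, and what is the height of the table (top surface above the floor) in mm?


A table. The table height is 732 mm.

A 1673×906×37 slab sits at z = 695 on four 62 mm square posts — a table. The top surface is at 695 + 37 = 732 mm.


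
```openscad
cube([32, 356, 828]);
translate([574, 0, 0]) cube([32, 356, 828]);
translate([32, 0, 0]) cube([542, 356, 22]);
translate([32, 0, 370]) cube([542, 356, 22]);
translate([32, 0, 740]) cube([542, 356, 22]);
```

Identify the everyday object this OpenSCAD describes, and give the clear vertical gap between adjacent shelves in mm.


A bookshelf. The clear shelf gap is 348 mm.

Two tall side panels with 3 horizontal boards between them — a bookshelf. The first two shelf undersides are at z = 0 and z = 370; with shelf thickness 22, the clear gap is 370 − 0 − 22 = 348 mm.


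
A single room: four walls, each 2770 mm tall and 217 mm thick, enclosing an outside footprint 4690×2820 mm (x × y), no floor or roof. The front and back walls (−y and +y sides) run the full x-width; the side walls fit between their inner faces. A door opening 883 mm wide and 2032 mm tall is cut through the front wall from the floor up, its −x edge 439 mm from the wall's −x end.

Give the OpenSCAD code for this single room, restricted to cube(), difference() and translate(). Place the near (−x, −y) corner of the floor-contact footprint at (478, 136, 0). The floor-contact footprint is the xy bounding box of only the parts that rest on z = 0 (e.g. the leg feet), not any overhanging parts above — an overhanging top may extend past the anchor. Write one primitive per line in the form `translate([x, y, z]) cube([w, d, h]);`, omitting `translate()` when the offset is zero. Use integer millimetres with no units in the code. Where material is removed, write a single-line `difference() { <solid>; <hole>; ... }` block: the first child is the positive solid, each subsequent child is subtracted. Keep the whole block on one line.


difference() { translate([478, 136, 0]) cube([4690, 217, 2770]); translate([917, 136, 0]) cube([883, 217, 2032]); }
translate([478, 2739, 0]) cube([4690, 217, 2770]);
translate([478, 353, 0]) cube([217, 2386, 2770]);
translate([4951, 353, 0]) cube([217, 2386, 2770]);


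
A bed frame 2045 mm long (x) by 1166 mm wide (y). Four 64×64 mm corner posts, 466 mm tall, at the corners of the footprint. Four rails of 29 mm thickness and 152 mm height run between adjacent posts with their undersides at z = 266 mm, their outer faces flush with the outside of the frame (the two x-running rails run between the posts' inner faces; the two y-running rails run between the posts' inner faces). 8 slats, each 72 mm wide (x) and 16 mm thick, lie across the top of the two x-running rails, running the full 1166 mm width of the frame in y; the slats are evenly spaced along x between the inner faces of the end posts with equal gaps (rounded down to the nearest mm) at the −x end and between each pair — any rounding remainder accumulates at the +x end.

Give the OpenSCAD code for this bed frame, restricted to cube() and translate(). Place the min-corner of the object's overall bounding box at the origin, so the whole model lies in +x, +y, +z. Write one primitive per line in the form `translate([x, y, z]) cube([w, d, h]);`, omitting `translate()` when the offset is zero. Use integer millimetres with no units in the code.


// slat z = rail_z + rail_h = 266 + 152 = 418
// slat gap = ⌊(1917 − 8·72) / 9⌋ = 149
cube([64, 64, 466]);
translate([0, 1102, 0]) cube([64, 64, 466]);
translate([1981, 0, 0]) cube([64, 64, 466]);
translate([1981, 1102, 0]) cube([64, 64, 466]);
translate([64, 0, 266]) cube([1917, 29, 152]);
translate([64, 1137, 266]) cube([1917, 29, 152]);
translate([0, 64, 266]) cube([29, 1038, 152]);
translate([2016, 64, 266]) cube([29, 1038, 152]);
translate([213, 0, 418]) cube([72, 1166, 16]);
translate([434, 0, 418]) cube([72, 1166, 16]);
translate([655, 0, 418]) cube([72, 1166, 16]);
translate([876, 0, 418]) cube([72, 1166, 16]);
translate([1097, 0, 418]) cube([72, 1166, 16]);
translate([1318, 0, 418]) cube([72, 1166, 16]);
translate([1539, 0, 418]) cube([72, 1166, 16]);
translate([1760, 0, 418]) cube([72, 1166, 16]);


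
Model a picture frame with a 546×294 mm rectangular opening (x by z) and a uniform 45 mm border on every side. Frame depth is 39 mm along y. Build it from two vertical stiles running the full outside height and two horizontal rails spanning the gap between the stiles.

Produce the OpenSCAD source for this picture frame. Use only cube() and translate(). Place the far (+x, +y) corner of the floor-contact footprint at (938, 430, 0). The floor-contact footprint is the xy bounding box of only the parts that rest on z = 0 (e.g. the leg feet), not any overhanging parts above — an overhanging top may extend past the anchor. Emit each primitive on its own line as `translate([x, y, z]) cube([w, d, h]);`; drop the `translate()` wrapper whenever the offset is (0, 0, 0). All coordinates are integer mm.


translate([302, 391, 0]) cube([45, 39, 384]);
translate([893, 391, 0]) cube([45, 39, 384]);
translate([347, 391, 0]) cube([546, 39, 45]);
translate([347, 391, 339]) cube([546, 39, 45]);


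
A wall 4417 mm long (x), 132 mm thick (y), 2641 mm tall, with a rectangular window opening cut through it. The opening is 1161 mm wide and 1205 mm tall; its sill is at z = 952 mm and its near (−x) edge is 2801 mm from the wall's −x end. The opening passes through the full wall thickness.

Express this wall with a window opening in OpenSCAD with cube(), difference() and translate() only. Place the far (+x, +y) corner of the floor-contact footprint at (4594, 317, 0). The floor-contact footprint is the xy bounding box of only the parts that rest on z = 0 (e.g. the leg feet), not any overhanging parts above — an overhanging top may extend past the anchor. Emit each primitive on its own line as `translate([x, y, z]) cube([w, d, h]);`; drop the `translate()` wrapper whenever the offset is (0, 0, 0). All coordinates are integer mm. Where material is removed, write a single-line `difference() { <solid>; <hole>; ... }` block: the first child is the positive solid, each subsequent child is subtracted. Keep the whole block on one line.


difference() { translate([177, 185, 0]) cube([4417, 132, 2641]); translate([2978, 185, 952]) cube([1161, 132, 1205]); }


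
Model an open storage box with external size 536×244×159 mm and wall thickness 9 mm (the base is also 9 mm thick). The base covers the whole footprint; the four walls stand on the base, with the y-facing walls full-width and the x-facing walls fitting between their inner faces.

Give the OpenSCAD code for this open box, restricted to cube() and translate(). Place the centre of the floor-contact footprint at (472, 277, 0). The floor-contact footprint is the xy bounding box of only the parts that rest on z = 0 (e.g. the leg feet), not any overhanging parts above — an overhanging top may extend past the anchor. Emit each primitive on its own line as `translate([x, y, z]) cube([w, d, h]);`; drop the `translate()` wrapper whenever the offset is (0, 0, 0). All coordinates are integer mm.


translate([204, 155, 0]) cube([536, 244, 9]);
translate([204, 155, 9]) cube([536, 9, 150]);
translate([204, 390, 9]) cube([536, 9, 150]);
translate([204, 164, 9]) cube([9, 226, 150]);
translate([731, 164, 9]) cube([9, 226, 150]);


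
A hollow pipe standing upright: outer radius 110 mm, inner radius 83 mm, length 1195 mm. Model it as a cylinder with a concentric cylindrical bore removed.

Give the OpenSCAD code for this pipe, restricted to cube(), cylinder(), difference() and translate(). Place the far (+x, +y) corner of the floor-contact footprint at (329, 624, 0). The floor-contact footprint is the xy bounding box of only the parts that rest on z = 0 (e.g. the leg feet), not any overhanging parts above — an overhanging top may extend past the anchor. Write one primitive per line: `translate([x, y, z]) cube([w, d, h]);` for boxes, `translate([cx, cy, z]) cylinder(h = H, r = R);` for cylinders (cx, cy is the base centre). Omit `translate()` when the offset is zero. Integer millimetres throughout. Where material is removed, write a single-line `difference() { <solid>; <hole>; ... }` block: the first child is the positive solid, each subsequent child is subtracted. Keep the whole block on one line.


difference() { translate([219, 514, 0]) cylinder(h = 1195, r = 110); translate([219, 514, 0]) cylinder(h = 1195, r = 83); }


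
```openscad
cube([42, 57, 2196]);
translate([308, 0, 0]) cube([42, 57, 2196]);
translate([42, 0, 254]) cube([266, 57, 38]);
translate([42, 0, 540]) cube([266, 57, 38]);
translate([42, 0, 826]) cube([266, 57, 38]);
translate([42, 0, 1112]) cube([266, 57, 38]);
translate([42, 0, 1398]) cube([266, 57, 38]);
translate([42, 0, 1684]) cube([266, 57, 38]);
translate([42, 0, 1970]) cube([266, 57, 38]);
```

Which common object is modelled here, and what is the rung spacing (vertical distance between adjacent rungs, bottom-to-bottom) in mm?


A ladder. The rung spacing is 286 mm.

Two tall 42×57 posts with 7 short bars between them — a ladder. Adjacent rungs sit at z = 254 and z = 540, so the spacing is 540 − 254 = 286 mm.
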